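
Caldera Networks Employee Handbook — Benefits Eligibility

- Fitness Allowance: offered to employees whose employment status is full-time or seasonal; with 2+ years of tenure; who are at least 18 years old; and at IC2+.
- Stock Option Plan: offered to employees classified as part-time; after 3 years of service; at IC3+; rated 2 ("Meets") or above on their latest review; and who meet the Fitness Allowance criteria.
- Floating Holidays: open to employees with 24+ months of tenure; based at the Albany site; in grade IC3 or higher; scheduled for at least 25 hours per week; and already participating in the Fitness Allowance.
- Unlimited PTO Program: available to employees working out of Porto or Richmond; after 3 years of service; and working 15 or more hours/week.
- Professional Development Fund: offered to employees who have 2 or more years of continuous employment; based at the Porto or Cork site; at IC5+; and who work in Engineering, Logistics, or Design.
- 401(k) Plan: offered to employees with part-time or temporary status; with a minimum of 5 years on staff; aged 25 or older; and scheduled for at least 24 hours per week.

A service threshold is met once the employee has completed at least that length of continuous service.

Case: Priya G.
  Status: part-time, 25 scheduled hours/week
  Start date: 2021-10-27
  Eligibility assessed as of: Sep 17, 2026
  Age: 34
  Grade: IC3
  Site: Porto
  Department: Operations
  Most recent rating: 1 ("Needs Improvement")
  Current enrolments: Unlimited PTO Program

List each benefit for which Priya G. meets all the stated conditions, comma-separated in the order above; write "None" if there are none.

Unlimited PTO Program

Service from 2021-10-27 to Sep 17, 2026: 1786 days.
Fitness Allowance — status part-time ✗ (requires full-time or seasonal) → not eligible.
Stock Option Plan — status part-time ✓; service 1786 days ≥ 3 years (≈1095 days) ✓; grade IC3 ≥ IC3 ✓; rating 1 < 2 ✗ → not eligible.
Floating Holidays — service 1786 days ≥ 24 months (≈720 days) ✓; site Porto ✗ (not Albany) → not eligible.
Unlimited PTO Program — site Porto ✓; service 1786 days ≥ 3 years (≈1095 days) ✓; 25 hrs/wk ≥ 15 ✓ → eligible.
Professional Development Fund — service 1786 days ≥ 2 years (≈730 days) ✓; site Porto ✓; grade IC3 < IC5 ✗ → not eligible.
401(k) Plan — status part-time ✓; service 1786 days < 5 years (≈1825 days) ✗ → not eligible.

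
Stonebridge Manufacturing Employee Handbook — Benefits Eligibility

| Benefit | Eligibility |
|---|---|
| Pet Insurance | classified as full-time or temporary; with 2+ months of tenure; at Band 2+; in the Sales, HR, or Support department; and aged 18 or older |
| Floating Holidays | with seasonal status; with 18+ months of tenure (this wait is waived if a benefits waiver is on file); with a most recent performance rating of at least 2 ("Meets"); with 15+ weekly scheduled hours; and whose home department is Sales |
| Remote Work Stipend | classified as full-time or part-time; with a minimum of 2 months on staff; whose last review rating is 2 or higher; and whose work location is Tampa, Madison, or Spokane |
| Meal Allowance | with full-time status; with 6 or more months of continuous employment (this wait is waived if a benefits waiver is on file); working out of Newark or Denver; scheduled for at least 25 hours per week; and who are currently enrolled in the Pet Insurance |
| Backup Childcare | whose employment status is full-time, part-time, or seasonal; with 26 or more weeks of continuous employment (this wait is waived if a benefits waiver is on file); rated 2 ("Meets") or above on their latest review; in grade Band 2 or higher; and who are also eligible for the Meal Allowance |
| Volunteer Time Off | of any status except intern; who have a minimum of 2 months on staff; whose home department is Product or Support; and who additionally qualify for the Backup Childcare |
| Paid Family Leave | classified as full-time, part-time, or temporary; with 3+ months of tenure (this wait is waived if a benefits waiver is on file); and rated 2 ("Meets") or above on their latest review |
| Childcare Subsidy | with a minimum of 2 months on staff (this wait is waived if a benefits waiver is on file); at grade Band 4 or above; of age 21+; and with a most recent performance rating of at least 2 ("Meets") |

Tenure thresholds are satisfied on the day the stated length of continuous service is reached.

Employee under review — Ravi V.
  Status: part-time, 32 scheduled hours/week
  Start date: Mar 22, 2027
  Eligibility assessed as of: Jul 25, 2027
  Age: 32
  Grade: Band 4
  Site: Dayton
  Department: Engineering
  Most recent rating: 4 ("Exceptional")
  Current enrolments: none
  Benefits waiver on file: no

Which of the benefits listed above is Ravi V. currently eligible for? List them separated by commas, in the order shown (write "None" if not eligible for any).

Paid Family Leave, Childcare Subsidy

Service from Mar 22, 2027 to Jul 25, 2027: 125 days.
Pet Insurance — status part-time ✗ (requires full-time or temporary) → not eligible.
Floating Holidays — status part-time ✗ (requires seasonal) → not eligible.
Remote Work Stipend — status part-time ✓; service 125 days ≥ 2 months (≈60 days) ✓; rating 4 ≥ 2 ✓; site Dayton ✗ (not Tampa, Madison, or Spokane) → not eligible.
Meal Allowance — status part-time ✗ (requires full-time) → not eligible.
Backup Childcare — status part-time ✓; no waiver, service 125 days < 26 weeks (≈182 days) ✗ → not eligible.
Volunteer Time Off — status part-time ✓ (not excluded); service 125 days ≥ 2 months (≈60 days) ✓; dept Engineering ✗ → not eligible.
Paid Family Leave — status part-time ✓; no waiver, service 125 days ≥ 3 months (≈90 days) ✓; rating 4 ≥ 2 ✓ → eligible.
Childcare Subsidy — no waiver, service 125 days ≥ 2 months (≈60 days) ✓; grade Band 4 ≥ Band 4 ✓; age 32 ≥ 21 ✓; rating 4 ≥ 2 ✓ → eligible.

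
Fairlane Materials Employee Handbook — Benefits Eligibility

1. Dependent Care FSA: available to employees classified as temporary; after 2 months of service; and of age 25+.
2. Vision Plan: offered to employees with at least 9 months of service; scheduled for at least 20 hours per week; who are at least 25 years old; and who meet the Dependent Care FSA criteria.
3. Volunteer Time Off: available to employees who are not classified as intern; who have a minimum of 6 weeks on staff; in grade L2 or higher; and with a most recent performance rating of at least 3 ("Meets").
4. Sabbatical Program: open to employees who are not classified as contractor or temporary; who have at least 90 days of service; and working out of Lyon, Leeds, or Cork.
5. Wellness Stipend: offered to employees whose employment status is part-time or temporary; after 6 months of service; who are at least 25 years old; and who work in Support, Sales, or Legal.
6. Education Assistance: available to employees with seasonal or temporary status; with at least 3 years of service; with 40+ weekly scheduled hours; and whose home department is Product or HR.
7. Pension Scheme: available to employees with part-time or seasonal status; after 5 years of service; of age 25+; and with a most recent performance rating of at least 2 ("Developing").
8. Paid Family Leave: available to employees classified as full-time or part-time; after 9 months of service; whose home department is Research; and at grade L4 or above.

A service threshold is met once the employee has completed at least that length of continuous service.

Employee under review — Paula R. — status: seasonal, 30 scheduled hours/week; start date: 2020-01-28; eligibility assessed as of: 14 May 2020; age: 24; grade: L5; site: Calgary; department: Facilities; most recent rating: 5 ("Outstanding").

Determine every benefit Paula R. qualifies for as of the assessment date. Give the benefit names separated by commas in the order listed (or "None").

Volunteer Time Off

Service from 2020-01-28 to 14 May 2020: 107 days.
Dependent Care FSA — status seasonal ✗ (requires temporary) → not eligible.
Vision Plan — service 107 days < 9 months (≈270 days) ✗ → not eligible.
Volunteer Time Off — status seasonal ✓ (not excluded); service 107 days ≥ 6 weeks (≈42 days) ✓; grade L5 ≥ L2 ✓; rating 5 ≥ 3 ✓ → eligible.
Sabbatical Program — status seasonal ✓ (not excluded); service 107 days ≥ 90 days ✓; site Calgary ✗ (not Lyon, Leeds, or Cork) → not eligible.
Wellness Stipend — status seasonal ✗ (requires part-time or temporary) → not eligible.
Education Assistance — status seasonal ✓; service 107 days < 3 years (≈1095 days) ✗ → not eligible.
Pension Scheme — status seasonal ✓; service 107 days < 5 years (≈1825 days) ✗ → not eligible.
Paid Family Leave — status seasonal ✗ (requires full-time or part-time) → not eligible.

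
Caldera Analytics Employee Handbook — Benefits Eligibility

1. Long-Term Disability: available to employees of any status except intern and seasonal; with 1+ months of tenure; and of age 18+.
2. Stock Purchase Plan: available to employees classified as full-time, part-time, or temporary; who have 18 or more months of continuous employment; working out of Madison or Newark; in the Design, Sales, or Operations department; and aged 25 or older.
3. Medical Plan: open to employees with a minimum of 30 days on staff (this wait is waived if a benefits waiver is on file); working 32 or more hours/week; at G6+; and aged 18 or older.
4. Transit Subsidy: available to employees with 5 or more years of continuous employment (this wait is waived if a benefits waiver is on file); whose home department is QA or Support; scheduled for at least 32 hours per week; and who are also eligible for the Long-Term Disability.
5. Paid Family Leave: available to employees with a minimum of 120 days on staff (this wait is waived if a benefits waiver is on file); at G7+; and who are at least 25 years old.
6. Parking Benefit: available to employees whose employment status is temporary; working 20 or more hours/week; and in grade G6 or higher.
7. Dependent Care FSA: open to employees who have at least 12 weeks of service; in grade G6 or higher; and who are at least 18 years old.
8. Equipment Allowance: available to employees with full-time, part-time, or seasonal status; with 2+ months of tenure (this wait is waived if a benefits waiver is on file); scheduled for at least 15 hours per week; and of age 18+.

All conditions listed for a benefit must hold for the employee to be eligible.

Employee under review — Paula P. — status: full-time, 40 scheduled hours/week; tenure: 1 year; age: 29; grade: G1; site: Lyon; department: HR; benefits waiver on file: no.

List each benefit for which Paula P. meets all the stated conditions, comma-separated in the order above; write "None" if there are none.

Long-Term Disability, Equipment Allowance

Long-Term Disability — status full-time ✓ (not excluded); service 1 year ≥ 1 month (≈30 days) ✓; age 29 ≥ 18 ✓ → eligible.
Stock Purchase Plan — status full-time ✓; service 1 year < 18 months (≈540 days) ✗ → not eligible.
Medical Plan — no waiver, service 1 year ≥ 30 days ✓; 40 hrs/wk ≥ 32 ✓; grade G1 < G6 ✗ → not eligible.
Transit Subsidy — no waiver, service 1 year < 5 years ✗ → not eligible.
Paid Family Leave — no waiver, service 1 year ≥ 120 days ✓; grade G1 < G7 ✗ → not eligible.
Parking Benefit — status full-time ✗ (requires temporary) → not eligible.
Dependent Care FSA — service 1 year ≥ 12 weeks (≈84 days) ✓; grade G1 < G6 ✗ → not eligible.
Equipment Allowance — status full-time ✓; no waiver, service 1 year ≥ 2 months (≈60 days) ✓; 40 hrs/wk ≥ 15 ✓; age 29 ≥ 18 ✓ → eligible.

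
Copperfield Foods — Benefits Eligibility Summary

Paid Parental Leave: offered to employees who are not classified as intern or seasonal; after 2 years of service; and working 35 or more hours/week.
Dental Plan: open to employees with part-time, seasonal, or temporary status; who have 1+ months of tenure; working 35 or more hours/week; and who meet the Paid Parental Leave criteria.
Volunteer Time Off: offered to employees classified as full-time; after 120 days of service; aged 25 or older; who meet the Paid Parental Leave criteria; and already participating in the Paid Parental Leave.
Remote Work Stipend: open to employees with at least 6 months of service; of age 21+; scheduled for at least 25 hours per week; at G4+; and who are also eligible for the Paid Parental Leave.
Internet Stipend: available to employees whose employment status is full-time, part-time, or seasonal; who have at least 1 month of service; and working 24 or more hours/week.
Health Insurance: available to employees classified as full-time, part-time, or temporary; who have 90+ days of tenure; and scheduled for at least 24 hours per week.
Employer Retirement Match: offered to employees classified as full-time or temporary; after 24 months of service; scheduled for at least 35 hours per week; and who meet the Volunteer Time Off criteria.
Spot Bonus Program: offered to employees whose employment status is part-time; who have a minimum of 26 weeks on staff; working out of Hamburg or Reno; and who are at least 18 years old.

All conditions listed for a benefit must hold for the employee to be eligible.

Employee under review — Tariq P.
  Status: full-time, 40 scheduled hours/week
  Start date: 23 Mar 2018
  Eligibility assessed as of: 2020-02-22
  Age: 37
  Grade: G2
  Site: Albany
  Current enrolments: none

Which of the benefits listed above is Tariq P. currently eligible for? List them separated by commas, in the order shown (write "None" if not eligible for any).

Service from 23 Mar 2018 to 2020-02-22: 701 days.
Paid Parental Leave — status full-time ✓ (not excluded); service 701 days < 2 years (≈730 days) ✗ → not eligible.
Dental Plan — status full-time ✗ (requires part-time, seasonal, or temporary) → not eligible.
Volunteer Time Off — status full-time ✓; service 701 days ≥ 120 days ✓; age 37 ≥ 25 ✓; not eligible for Paid Parental Leave ✗ → not eligible.
Remote Work Stipend — service 701 days ≥ 6 months (≈180 days) ✓; age 37 ≥ 21 ✓; 40 hrs/wk ≥ 25 ✓; grade G2 < G4 ✗ → not eligible.
Internet Stipend — status full-time ✓; service 701 days ≥ 1 month (≈30 days) ✓; 40 hrs/wk ≥ 24 ✓ → eligible.
Health Insurance — status full-time ✓; service 701 days ≥ 90 days ✓; 40 hrs/wk ≥ 24 ✓ → eligible.
Employer Retirement Match — status full-time ✓; service 701 days < 24 months (≈720 days) ✗ → not eligible.
Spot Bonus Program — status full-time ✗ (requires part-time) → not eligible.

Internet Stipend, Health Insurance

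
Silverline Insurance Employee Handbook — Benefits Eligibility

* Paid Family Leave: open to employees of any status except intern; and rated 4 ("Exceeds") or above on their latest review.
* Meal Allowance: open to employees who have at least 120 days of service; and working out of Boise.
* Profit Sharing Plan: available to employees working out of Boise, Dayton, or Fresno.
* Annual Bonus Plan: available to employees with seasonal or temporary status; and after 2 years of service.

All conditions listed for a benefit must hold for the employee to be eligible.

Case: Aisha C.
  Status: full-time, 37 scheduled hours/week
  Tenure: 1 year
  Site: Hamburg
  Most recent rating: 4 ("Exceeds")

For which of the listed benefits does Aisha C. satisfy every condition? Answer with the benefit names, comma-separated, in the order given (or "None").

Paid Family Leave

Paid Family Leave — status full-time ✓ (not excluded); rating 4 ≥ 4 ✓ → eligible.
Meal Allowance — service 1 year ≥ 120 days ✓; site Hamburg ✗ (not Boise) → not eligible.
Profit Sharing Plan — site Hamburg ✗ (not Boise, Dayton, or Fresno) → not eligible.
Annual Bonus Plan — status full-time ✗ (requires seasonal or temporary) → not eligible.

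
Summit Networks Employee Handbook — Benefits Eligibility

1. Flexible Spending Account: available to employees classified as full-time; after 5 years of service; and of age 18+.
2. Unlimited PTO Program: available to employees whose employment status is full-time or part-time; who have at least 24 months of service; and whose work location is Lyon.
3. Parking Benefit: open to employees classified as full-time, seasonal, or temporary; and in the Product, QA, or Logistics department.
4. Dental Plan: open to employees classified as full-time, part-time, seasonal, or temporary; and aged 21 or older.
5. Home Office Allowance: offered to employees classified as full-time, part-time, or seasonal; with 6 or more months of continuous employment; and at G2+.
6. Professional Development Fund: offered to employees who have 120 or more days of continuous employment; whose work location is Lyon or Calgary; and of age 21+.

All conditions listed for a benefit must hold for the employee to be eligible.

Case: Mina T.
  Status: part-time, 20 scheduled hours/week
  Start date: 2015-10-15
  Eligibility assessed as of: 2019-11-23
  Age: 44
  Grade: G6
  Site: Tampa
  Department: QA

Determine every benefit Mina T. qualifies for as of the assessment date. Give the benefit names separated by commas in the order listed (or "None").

Service from 2015-10-15 to 2019-11-23: 1500 days.
Flexible Spending Account — status part-time ✗ (requires full-time) → not eligible.
Unlimited PTO Program — status part-time ✓; service 1500 days ≥ 24 months (≈720 days) ✓; site Tampa ✗ (not Lyon) → not eligible.
Parking Benefit — status part-time ✗ (requires full-time, seasonal, or temporary) → not eligible.
Dental Plan — status part-time ✓; age 44 ≥ 21 ✓ → eligible.
Home Office Allowance — status part-time ✓; service 1500 days ≥ 6 months (≈180 days) ✓; grade G6 ≥ G2 ✓ → eligible.
Professional Development Fund — service 1500 days ≥ 120 days ✓; site Tampa ✗ (not Lyon or Calgary) → not eligible.

Dental Plan, Home Office Allowance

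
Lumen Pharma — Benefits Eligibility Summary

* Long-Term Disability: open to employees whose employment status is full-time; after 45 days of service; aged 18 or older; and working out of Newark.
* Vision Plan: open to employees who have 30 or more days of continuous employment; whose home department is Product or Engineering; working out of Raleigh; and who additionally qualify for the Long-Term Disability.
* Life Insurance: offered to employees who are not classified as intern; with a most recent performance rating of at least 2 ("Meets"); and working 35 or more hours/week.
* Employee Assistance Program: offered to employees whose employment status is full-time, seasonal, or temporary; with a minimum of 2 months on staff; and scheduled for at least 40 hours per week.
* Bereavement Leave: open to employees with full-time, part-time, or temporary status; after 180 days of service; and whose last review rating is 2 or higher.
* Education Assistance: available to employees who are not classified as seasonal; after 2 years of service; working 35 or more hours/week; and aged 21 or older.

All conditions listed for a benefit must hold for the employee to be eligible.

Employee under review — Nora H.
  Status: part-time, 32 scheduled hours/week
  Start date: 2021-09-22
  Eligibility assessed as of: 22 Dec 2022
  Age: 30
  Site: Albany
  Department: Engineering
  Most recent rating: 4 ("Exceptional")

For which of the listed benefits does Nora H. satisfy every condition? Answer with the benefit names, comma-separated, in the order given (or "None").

Service from 2021-09-22 to 22 Dec 2022: 456 days.
Long-Term Disability — status part-time ✗ (requires full-time) → not eligible.
Vision Plan — service 456 days ≥ 30 days ✓; dept Engineering ✓; site Albany ✗ (not Raleigh) → not eligible.
Life Insurance — status part-time ✓ (not excluded); rating 4 ≥ 2 ✓; 32 hrs/wk < 35 ✗ → not eligible.
Employee Assistance Program — status part-time ✗ (requires full-time, seasonal, or temporary) → not eligible.
Bereavement Leave — status part-time ✓; service 456 days ≥ 180 days ✓; rating 4 ≥ 2 ✓ → eligible.
Education Assistance — status part-time ✓ (not excluded); service 456 days < 2 years (≈730 days) ✗ → not eligible.

Bereavement Leave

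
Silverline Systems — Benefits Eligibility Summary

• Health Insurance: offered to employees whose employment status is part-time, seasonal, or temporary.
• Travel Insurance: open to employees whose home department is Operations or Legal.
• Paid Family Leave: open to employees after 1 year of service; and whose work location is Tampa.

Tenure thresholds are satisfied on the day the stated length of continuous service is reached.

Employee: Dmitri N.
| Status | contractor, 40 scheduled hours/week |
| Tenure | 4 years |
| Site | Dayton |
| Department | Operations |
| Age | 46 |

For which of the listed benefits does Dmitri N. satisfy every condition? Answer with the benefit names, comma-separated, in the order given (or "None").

Health Insurance — status contractor ✗ (requires part-time, seasonal, or temporary) → not eligible.
Travel Insurance — dept Operations ✓ → eligible.
Paid Family Leave — service 4 years ≥ 1 year ✓; site Dayton ✗ (not Tampa) → not eligible.

Travel Insurance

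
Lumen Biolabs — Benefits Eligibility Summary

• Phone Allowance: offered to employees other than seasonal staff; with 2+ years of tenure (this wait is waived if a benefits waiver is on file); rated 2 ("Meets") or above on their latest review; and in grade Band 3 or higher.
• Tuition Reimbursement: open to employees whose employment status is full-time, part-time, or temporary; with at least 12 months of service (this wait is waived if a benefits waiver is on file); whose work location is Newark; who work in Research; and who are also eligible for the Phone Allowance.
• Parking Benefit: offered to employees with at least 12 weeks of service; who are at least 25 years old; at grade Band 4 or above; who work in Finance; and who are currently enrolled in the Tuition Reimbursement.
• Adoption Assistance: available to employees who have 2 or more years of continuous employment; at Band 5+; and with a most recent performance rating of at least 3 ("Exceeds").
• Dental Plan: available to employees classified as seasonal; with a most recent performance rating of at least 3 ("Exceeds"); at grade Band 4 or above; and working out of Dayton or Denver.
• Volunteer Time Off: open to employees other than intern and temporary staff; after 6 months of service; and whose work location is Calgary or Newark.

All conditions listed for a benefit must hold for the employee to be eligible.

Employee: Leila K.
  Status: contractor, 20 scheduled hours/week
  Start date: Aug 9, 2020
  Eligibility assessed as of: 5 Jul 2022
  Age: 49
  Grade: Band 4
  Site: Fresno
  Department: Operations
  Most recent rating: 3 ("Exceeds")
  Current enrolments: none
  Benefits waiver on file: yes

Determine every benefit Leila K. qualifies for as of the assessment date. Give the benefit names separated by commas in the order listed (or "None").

Service from Aug 9, 2020 to 5 Jul 2022: 695 days.
Phone Allowance — status contractor ✓ (not excluded); benefits waiver on file ✓; rating 3 ≥ 2 ✓; grade Band 4 ≥ Band 3 ✓ → eligible.
Tuition Reimbursement — status contractor ✗ (requires full-time, part-time, or temporary) → not eligible.
Parking Benefit — service 695 days ≥ 12 weeks (≈84 days) ✓; age 49 ≥ 25 ✓; grade Band 4 ≥ Band 4 ✓; dept Operations ✗ → not eligible.
Adoption Assistance — service 695 days < 2 years (≈730 days) ✗ → not eligible.
Dental Plan — status contractor ✗ (requires seasonal) → not eligible.
Volunteer Time Off — status contractor ✓ (not excluded); service 695 days ≥ 6 months (≈180 days) ✓; site Fresno ✗ (not Calgary or Newark) → not eligible.

Phone Allowance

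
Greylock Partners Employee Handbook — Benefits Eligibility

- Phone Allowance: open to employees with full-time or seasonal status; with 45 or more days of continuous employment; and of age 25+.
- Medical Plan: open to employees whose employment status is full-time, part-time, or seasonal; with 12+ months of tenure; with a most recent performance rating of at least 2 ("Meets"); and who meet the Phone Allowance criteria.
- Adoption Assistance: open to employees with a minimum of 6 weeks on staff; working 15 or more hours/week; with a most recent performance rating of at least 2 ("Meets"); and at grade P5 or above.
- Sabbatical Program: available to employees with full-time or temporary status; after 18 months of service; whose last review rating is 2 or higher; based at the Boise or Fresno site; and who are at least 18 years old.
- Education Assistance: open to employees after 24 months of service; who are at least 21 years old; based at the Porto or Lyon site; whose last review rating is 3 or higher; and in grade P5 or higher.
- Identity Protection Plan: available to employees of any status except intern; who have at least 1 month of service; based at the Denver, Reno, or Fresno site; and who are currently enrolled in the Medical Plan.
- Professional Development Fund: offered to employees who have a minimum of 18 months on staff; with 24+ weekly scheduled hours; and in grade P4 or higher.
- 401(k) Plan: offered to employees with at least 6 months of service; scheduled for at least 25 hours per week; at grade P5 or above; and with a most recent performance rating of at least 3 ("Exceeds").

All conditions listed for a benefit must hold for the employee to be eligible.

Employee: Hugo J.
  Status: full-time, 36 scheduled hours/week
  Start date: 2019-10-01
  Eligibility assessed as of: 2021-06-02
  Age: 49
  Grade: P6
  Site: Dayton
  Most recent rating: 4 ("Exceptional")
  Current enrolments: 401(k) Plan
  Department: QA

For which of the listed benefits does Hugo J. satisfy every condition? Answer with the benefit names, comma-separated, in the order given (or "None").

Phone Allowance, Medical Plan, Adoption Assistance, Professional Development Fund, 401(k) Plan

Service from 2019-10-01 to 2021-06-02: 610 days.
Phone Allowance — status full-time ✓; service 610 days ≥ 45 days ✓; age 49 ≥ 25 ✓ → eligible.
Medical Plan — status full-time ✓; service 610 days ≥ 12 months (≈360 days) ✓; rating 4 ≥ 2 ✓; eligible for Phone Allowance ✓ → eligible.
Adoption Assistance — service 610 days ≥ 6 weeks (≈42 days) ✓; 36 hrs/wk ≥ 15 ✓; rating 4 ≥ 2 ✓; grade P6 ≥ P5 ✓ → eligible.
Sabbatical Program — status full-time ✓; service 610 days ≥ 18 months (≈540 days) ✓; rating 4 ≥ 2 ✓; site Dayton ✗ (not Boise or Fresno) → not eligible.
Education Assistance — service 610 days < 24 months (≈720 days) ✗ → not eligible.
Identity Protection Plan — status full-time ✓ (not excluded); service 610 days ≥ 1 month (≈30 days) ✓; site Dayton ✗ (not Denver, Reno, or Fresno) → not eligible.
Professional Development Fund — service 610 days ≥ 18 months (≈540 days) ✓; 36 hrs/wk ≥ 24 ✓; grade P6 ≥ P4 ✓ → eligible.
401(k) Plan — service 610 days ≥ 6 months (≈180 days) ✓; 36 hrs/wk ≥ 25 ✓; grade P6 ≥ P5 ✓; rating 4 ≥ 3 ✓ → eligible.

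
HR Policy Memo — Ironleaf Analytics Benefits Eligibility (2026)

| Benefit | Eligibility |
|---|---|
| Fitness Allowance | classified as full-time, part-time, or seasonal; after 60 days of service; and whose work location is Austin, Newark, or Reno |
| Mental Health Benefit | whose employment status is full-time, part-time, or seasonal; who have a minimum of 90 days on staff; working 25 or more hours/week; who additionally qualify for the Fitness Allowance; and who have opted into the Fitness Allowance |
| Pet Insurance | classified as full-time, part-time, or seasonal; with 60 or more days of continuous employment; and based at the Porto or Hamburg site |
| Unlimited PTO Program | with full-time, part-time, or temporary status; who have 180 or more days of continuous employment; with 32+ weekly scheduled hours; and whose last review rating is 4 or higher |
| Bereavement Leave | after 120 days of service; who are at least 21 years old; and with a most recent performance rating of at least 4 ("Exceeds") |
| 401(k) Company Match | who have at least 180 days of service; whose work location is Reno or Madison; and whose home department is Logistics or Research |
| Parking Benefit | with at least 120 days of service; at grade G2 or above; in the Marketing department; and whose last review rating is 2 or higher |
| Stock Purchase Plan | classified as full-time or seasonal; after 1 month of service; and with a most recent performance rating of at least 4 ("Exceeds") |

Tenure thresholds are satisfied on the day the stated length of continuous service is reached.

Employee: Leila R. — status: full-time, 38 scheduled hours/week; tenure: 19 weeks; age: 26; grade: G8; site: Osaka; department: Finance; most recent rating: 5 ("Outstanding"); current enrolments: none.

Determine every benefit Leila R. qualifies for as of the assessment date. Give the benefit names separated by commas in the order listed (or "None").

Fitness Allowance — status full-time ✓; service 19 weeks ≥ 60 days ✓; site Osaka ✗ (not Austin, Newark, or Reno) → not eligible.
Mental Health Benefit — status full-time ✓; service 19 weeks ≥ 90 days ✓; 38 hrs/wk ≥ 25 ✓; not eligible for Fitness Allowance ✗ → not eligible.
Pet Insurance — status full-time ✓; service 19 weeks ≥ 60 days ✓; site Osaka ✗ (not Porto or Hamburg) → not eligible.
Unlimited PTO Program — status full-time ✓; service 19 weeks < 180 days ✗ → not eligible.
Bereavement Leave — service 19 weeks ≥ 120 days ✓; age 26 ≥ 21 ✓; rating 5 ≥ 4 ✓ → eligible.
401(k) Company Match — service 19 weeks < 180 days ✗ → not eligible.
Parking Benefit — service 19 weeks ≥ 120 days ✓; grade G8 ≥ G2 ✓; dept Finance ✗ → not eligible.
Stock Purchase Plan — status full-time ✓; service 19 weeks ≥ 1 month (≈30 days) ✓; rating 5 ≥ 4 ✓ → eligible.

Bereavement Leave, Stock Purchase Plan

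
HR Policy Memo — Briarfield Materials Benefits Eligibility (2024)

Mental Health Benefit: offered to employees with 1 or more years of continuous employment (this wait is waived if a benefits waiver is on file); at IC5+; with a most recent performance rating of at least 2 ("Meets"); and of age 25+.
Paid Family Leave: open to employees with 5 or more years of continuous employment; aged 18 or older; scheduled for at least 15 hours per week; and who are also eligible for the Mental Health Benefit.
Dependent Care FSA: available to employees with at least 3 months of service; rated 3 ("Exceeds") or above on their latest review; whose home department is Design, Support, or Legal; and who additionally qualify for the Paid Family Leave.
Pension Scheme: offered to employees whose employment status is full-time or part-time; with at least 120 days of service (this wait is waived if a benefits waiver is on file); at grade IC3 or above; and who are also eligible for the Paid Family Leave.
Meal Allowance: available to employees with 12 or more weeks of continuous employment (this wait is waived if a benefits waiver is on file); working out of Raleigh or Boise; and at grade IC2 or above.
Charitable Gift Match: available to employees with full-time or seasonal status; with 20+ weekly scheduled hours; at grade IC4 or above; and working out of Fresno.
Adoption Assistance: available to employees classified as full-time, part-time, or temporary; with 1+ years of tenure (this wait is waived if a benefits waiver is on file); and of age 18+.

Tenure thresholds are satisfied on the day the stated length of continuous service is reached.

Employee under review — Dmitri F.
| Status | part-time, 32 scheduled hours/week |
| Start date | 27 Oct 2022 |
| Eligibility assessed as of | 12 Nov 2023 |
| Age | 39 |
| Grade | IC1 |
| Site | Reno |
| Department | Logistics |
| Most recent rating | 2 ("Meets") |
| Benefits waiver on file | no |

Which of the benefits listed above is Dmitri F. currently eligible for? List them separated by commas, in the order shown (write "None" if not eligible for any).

Service from 27 Oct 2022 to 12 Nov 2023: 381 days.
Mental Health Benefit — no waiver, service 381 days ≥ 1 year (≈365 days) ✓; grade IC1 < IC5 ✗ → not eligible.
Paid Family Leave — service 381 days < 5 years (≈1825 days) ✗ → not eligible.
Dependent Care FSA — service 381 days ≥ 3 months (≈90 days) ✓; rating 2 < 3 ✗ → not eligible.
Pension Scheme — status part-time ✓; no waiver, service 381 days ≥ 120 days ✓; grade IC1 < IC3 ✗ → not eligible.
Meal Allowance — no waiver, service 381 days ≥ 12 weeks (≈84 days) ✓; site Reno ✗ (not Raleigh or Boise) → not eligible.
Charitable Gift Match — status part-time ✗ (requires full-time or seasonal) → not eligible.
Adoption Assistance — status part-time ✓; no waiver, service 381 days ≥ 1 year (≈365 days) ✓; age 39 ≥ 18 ✓ → eligible.

Adoption Assistance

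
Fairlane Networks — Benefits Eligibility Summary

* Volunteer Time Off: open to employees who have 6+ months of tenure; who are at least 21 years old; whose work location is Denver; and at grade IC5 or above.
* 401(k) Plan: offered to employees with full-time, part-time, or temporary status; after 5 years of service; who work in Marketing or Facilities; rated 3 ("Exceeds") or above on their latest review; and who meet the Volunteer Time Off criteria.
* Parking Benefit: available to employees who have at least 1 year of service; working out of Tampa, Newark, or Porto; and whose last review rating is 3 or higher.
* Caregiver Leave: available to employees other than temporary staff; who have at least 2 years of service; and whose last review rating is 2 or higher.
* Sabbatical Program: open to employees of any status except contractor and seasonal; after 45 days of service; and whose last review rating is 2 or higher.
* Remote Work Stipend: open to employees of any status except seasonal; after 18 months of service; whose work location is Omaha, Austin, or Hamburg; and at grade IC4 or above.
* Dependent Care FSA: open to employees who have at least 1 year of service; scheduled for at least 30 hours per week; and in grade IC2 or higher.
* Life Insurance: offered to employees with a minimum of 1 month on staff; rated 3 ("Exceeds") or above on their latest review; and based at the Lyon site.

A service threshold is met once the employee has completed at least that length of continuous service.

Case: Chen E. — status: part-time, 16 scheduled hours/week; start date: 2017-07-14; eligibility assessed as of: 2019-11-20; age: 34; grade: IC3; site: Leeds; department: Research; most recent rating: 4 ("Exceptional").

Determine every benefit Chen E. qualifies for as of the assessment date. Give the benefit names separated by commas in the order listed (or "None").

Service from 2017-07-14 to 2019-11-20: 859 days.
Volunteer Time Off — service 859 days ≥ 6 months (≈180 days) ✓; age 34 ≥ 21 ✓; site Leeds ✗ (not Denver) → not eligible.
401(k) Plan — status part-time ✓; service 859 days < 5 years (≈1825 days) ✗ → not eligible.
Parking Benefit — service 859 days ≥ 1 year (≈365 days) ✓; site Leeds ✗ (not Tampa, Newark, or Porto) → not eligible.
Caregiver Leave — status part-time ✓ (not excluded); service 859 days ≥ 2 years (≈730 days) ✓; rating 4 ≥ 2 ✓ → eligible.
Sabbatical Program — status part-time ✓ (not excluded); service 859 days ≥ 45 days ✓; rating 4 ≥ 2 ✓ → eligible.
Remote Work Stipend — status part-time ✓ (not excluded); service 859 days ≥ 18 months (≈540 days) ✓; site Leeds ✗ (not Omaha, Austin, or Hamburg) → not eligible.
Dependent Care FSA — service 859 days ≥ 1 year (≈365 days) ✓; 16 hrs/wk < 30 ✗ → not eligible.
Life Insurance — service 859 days ≥ 1 month (≈30 days) ✓; rating 4 ≥ 3 ✓; site Leeds ✗ (not Lyon) → not eligible.

Caregiver Leave, Sabbatical Program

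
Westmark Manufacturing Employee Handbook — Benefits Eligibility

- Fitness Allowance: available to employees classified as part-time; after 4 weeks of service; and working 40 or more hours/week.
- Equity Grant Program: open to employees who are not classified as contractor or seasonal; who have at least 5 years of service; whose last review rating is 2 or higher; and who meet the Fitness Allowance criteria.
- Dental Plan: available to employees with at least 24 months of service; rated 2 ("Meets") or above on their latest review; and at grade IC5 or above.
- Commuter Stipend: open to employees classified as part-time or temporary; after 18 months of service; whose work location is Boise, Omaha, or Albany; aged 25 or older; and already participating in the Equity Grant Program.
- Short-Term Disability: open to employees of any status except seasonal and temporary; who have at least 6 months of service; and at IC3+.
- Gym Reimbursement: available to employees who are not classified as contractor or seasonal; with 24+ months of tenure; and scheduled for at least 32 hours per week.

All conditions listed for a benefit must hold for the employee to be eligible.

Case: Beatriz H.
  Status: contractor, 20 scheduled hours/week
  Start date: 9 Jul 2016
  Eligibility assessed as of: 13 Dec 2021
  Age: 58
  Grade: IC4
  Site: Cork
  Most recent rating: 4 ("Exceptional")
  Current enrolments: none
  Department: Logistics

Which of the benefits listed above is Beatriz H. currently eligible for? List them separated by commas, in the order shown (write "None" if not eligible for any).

Short-Term Disability

Service from 9 Jul 2016 to 13 Dec 2021: 1983 days.
Fitness Allowance — status contractor ✗ (requires part-time) → not eligible.
Equity Grant Program — status contractor ✗ (excluded) → not eligible.
Dental Plan — service 1983 days ≥ 24 months (≈720 days) ✓; rating 4 ≥ 2 ✓; grade IC4 < IC5 ✗ → not eligible.
Commuter Stipend — status contractor ✗ (requires part-time or temporary) → not eligible.
Short-Term Disability — status contractor ✓ (not excluded); service 1983 days ≥ 6 months (≈180 days) ✓; grade IC4 ≥ IC3 ✓ → eligible.
Gym Reimbursement — status contractor ✗ (excluded) → not eligible.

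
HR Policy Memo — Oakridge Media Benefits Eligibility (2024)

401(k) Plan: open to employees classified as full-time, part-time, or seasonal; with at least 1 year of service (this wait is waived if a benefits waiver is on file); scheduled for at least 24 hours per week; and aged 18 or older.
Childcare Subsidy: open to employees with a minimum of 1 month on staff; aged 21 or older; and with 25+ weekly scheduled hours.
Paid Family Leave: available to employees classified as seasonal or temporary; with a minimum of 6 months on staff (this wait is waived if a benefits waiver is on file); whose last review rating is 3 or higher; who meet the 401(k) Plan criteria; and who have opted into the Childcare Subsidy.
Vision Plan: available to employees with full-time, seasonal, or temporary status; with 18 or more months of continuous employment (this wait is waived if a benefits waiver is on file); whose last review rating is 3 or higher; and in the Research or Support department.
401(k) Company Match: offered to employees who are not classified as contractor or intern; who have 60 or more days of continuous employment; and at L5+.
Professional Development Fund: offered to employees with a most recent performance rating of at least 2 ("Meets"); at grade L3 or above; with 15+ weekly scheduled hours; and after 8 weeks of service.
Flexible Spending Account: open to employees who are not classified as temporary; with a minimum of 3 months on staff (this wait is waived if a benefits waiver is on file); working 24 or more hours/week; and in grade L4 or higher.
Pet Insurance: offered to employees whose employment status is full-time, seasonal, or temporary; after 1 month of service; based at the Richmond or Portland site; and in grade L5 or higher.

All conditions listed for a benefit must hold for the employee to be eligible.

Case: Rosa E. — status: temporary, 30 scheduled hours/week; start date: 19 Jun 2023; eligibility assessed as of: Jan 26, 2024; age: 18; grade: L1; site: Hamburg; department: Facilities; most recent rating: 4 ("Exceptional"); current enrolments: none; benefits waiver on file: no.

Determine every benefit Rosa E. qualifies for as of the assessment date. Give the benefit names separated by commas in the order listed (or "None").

Service from 19 Jun 2023 to Jan 26, 2024: 221 days.
401(k) Plan — status temporary ✗ (requires full-time, part-time, or seasonal) → not eligible.
Childcare Subsidy — service 221 days ≥ 1 month (≈30 days) ✓; age 18 < 21 ✗ → not eligible.
Paid Family Leave — status temporary ✓; no waiver, service 221 days ≥ 6 months (≈180 days) ✓; rating 4 ≥ 3 ✓; not eligible for 401(k) Plan ✗ → not eligible.
Vision Plan — status temporary ✓; no waiver, service 221 days < 18 months (≈540 days) ✗ → not eligible.
401(k) Company Match — status temporary ✓ (not excluded); service 221 days ≥ 60 days ✓; grade L1 < L5 ✗ → not eligible.
Professional Development Fund — rating 4 ≥ 2 ✓; grade L1 < L3 ✗ → not eligible.
Flexible Spending Account — status temporary ✗ (excluded) → not eligible.
Pet Insurance — status temporary ✓; service 221 days ≥ 1 month (≈30 days) ✓; site Hamburg ✗ (not Richmond or Portland) → not eligible.

None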